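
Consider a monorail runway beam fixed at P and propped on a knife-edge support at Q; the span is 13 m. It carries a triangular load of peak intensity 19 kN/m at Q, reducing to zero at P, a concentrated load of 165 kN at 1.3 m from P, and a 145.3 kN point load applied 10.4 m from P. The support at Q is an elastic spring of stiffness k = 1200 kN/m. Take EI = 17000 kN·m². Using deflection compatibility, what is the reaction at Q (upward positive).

R_Q = 169.3 kN

Release the roller at Q. Primary structure: cantilever fixed at P.
Primary-structure tip deflection at Q by superposition:
  triangular load, peak 19 at the free end: 11w₀L⁴/(120EI) = 49744/EI
  point load 165 at a = 1.3: Pa²(3L − a)/(6EI) = 1752/EI
  point load 145.3 at a = 10.4: Pa²(3L − a)/(6EI) = 74911/EI
  δ_0 = 126407/EI
Flexibility coefficient — unit upward force at Q: δ_{QQ} = L³/(3EI) = 732.3/EI.
With EI = 17000 kN·m²: δ_0 = 7.4357 m and δ_{QQ} = 0.043078 m/kN.
Compatibility — the spring shortens by R_Q/k under the reaction it provides: δ_0 − R_Q·δ_{QQ} = R_Q/k. With 1/k = 0.000833 m/kN, R_Q = δ_0 / (δ_{QQ} + 1/k) = 7.4357 / (0.043078 + 0.000833) = 169.3 kN.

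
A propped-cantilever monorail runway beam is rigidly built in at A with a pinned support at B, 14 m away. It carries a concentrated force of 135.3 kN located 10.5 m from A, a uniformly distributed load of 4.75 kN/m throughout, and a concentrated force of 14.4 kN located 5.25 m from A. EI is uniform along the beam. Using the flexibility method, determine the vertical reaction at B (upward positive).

Release the roller at B. Primary structure: cantilever fixed at A.
Free-end deflection of the primary structure under the applied loading (downward +):
  point load 135.3 at a = 10.5: Pa²(3L − a)/(6EI) = 78313/EI
  UDL 4.75: wL⁴/(8EI) = 22810/EI
  point load 14.4 at a = 5.25: Pa²(3L − a)/(6EI) = 2431/EI
  δ_0 = 103554/EI
Tip deflection under a unit load at B: L³/(3EI) = 914.7/EI.
The prop prevents deflection at B: R_B = δ_0/δ_{BB} = 103554/914.7 = 113.2 kN.

R_B = 113.2 kN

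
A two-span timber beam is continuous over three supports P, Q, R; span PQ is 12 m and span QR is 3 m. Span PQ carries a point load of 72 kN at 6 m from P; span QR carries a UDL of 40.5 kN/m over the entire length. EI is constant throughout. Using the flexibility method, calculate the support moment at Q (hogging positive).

M_Q = 138.7 kN·m

Release continuity at Q by inserting a hinge; the redundant is the internal moment M_Q. The primary structure is two simply-supported spans PQ and QR.
Discontinuity in slope at Q on the released structure — sum the simple-span end rotations:
  span PQ: point load 72 at a = 6: Pab(L + a)/(6LEI) = 648/EI
  span QR: UDL 40.5: wL³/(24EI) = 45.56/EI
  relative rotation θ_0 = (648 + 45.56)/EI = 693.6/EI
A unit hogging moment at Q produces rotation L₁/(3EI) + L₂/(3EI) = 5/EI.
Compatibility: M_Q·(L₁+L₂)/(3EI) = θ_0, giving M_Q = 138.7 kN·m (hogging).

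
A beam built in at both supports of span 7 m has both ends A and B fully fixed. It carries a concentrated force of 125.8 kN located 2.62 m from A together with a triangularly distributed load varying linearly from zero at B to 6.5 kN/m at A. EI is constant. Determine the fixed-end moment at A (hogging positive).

Take the two fixed-end moments M_A, M_B as redundants; the released structure is the simple span AB.
Simple-span end rotations at A and B under the given loads:
  at A: point load 125.8 at a = 2.62: Pab(L + b)/(6LEI) = 391.2/EI
  at B: point load 125.8 at a = 2.62: Pab(L + a)/(6LEI) = 330.7/EI
  at A: triangular load, peak 6.5: w₀L³/(45EI) = 49.54/EI
  at B: triangular load, peak 6.5: 7w₀L³/(360EI) = 43.35/EI
  θ_A0 = 440.7/EI,  θ_B0 = 374/EI
Flexibility coefficients: a unit moment at one end gives L/(3EI) there and L/(6EI) at the far end, so f₁₁ = f₂₂ = 2.333/EI and f₁₂ = f₂₁ = 1.167/EI.
Compatibility — zero rotation at each built-in end:
  2.333 M_A + 1.167 M_B = 440.7
  1.167 M_A + 2.333 M_B = 374
Solving the pair gives M_A = 145 kN·m and M_B = 87.81 kN·m (hogging).

M_A = 145 kN·m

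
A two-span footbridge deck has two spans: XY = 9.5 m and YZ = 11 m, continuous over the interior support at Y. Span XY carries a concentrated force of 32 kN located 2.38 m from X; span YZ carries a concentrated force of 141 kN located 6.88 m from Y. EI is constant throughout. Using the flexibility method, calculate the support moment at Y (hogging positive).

Take M_Y as the redundant. Released structure: two simple spans XY and YZ with a hinge at Y.
Discontinuity in slope at Y on the released structure — sum the simple-span end rotations:
  span XY: point load 32 at a = 2.38: Pab(L + a)/(6LEI) = 113/EI
  span YZ: point load 141 at a = 6.88: Pab(L + b)/(6LEI) = 915.6/EI
  relative rotation θ_0 = (113 + 915.6)/EI = 1029/EI
A unit hogging moment at Y produces rotation L₁/(3EI) + L₂/(3EI) = 6.833/EI.
Compatibility: M_Y·(L₁+L₂)/(3EI) = θ_0, giving M_Y = 150.5 kN·m (hogging).

M_Y = 150.5 kN·m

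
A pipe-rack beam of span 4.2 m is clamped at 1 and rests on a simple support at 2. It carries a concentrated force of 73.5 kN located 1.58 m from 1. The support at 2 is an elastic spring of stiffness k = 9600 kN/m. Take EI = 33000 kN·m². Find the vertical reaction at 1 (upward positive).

Remove the prop at 2; the released (primary) structure is a cantilever built in at 1.
Deflection at 2 on the released cantilever, summing each load's contribution:
  point load 73.5 at a = 1.58: Pa²(3L − a)/(6EI) = 337/EI
Tip deflection under a unit load at 2: L³/(3EI) = 24.7/EI.
With EI = 33000 kN·m²: δ_0 = 0.010212 m and δ_{22} = 0.000748 m/kN.
Compatibility — the spring shortens by R_2/k under the reaction it provides: δ_0 − R_2·δ_{22} = R_2/k. With 1/k = 0.000104 m/kN, R_2 = δ_0 / (δ_{22} + 1/k) = 0.010212 / (0.000748 + 0.000104) = 11.98 kN.
Vertical equilibrium: R_1 = ΣP − R_2 = 73.5 − 11.98 = 61.52 kN.

R_1 = 61.52 kN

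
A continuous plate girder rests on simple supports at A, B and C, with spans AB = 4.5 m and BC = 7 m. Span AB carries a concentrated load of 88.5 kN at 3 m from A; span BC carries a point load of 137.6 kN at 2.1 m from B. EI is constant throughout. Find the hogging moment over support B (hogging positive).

M_B = 133.5 kN·m

Insert a hinge at B; M_B is the redundant, and each span becomes simply supported.
Discontinuity in slope at B on the released structure — sum the simple-span end rotations:
  span AB: point load 88.5 at a = 3: Pab(L + a)/(6LEI) = 110.6/EI
  span BC: point load 137.6 at a = 2.1: Pab(L + b)/(6LEI) = 401.2/EI
  relative rotation θ_0 = (110.6 + 401.2)/EI = 511.8/EI
A unit hogging moment at B produces rotation L₁/(3EI) + L₂/(3EI) = 3.833/EI.
Compatibility: M_B·(L₁+L₂)/(3EI) = θ_0, giving M_B = 133.5 kN·m (hogging).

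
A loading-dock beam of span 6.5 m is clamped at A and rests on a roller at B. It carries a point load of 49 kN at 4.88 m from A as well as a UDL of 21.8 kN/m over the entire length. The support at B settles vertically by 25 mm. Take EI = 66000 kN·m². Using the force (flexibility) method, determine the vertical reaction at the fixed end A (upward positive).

Choose R_B as the redundant. The primary structure is the cantilever fixed at A.
Primary-structure tip deflection at B by superposition:
  point load 49 at a = 4.88: Pa²(3L − a)/(6EI) = 2843/EI
  UDL 21.8: wL⁴/(8EI) = 4864/EI
  δ_0 = 7708/EI
Tip deflection under a unit load at B: L³/(3EI) = 91.54/EI.
With EI = 66000 kN·m²: δ_0 = 0.11678 m and δ_{BB} = 0.001387 m/kN.
Compatibility — the beam at B must follow the support down by 0.025 m: δ_0 − R_B·δ_{BB} = 0.025, so R_B = (0.11678 − 0.025)/0.001387 = 66.17 kN.
Vertical equilibrium: R_A = ΣP − R_B = 190.7 − 66.17 = 124.5 kN.

R_A = 124.5 kN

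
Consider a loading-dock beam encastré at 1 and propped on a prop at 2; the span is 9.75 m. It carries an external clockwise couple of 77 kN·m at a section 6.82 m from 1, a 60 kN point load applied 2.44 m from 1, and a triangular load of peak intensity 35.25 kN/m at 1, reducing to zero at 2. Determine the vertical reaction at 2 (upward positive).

R_2 = 50.31 kN

Choose R_2 as the redundant. The primary structure is the cantilever fixed at 1.
Primary-structure tip deflection at 2 by superposition:
  clockwise couple 77 at a = 6.82: M₀a(2L − a)/(2EI) = 3329/EI
  point load 60 at a = 2.44: Pa²(3L − a)/(6EI) = 1596/EI
  triangular load, peak 35.25 at the fixed end: w₀L⁴/(30EI) = 10618/EI
  δ_0 = 15544/EI
Tip deflection under a unit load at 2: L³/(3EI) = 309/EI.
Compatibility at 2: δ_0 − R_2·δ_{22} = 0, so R_2 = 15544/309 = 50.31 kN.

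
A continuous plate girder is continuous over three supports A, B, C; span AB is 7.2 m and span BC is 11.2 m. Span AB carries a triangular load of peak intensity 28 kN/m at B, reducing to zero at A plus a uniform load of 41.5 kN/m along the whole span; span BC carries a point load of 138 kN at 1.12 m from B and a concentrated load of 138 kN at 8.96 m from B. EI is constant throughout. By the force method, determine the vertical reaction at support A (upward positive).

R_A = 139.4 kN

Release continuity at B by inserting a hinge; the redundant is the internal moment M_B. The primary structure is two simply-supported spans AB and BC.
End slopes at the hinge B, treating each span as simply supported:
  span AB: triangular load, peak 28: w₀L³/(45EI) = 232.2/EI
  span AB: UDL 41.5: wL³/(24EI) = 645.4/EI
  span BC: point load 138 at a = 1.12: Pab(L + b)/(6LEI) = 493.4/EI
  span BC: point load 138 at a = 8.96: Pab(L + b)/(6LEI) = 553.9/EI
  relative rotation θ_0 = (877.7 + 1047)/EI = 1925/EI
A unit hogging moment at B produces rotation L₁/(3EI) + L₂/(3EI) = 6.133/EI.
Compatibility: M_B·(L₁+L₂)/(3EI) = θ_0, giving M_B = 313.9 kN·m (hogging).
Span AB, ΣM about A with M_B applied at B: R_B^{AB}·7.2 = 1560 + 313.9, so R_B^{AB} = 260.2 kN and R_A = 399.6 − 260.2 = 139.4 kN.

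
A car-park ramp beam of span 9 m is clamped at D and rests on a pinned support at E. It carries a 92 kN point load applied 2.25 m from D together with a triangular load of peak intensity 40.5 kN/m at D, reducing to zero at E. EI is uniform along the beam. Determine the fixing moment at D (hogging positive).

Choose R_E as the redundant. The primary structure is the cantilever fixed at D.
Downward deflection at the released point E due to the loads:
  point load 92 at a = 2.25: Pa²(3L − a)/(6EI) = 1921/EI
  triangular load, peak 40.5 at the fixed end: w₀L⁴/(30EI) = 8857/EI
  δ_0 = 10779/EI
Flexibility coefficient — unit upward force at E: δ_{EE} = L³/(3EI) = 243/EI.
The prop prevents deflection at E: R_E = δ_0/δ_{EE} = 10779/243 = 44.36 kN.
Moment equilibrium about D: M_D = Σ(load moments about D) − R_E·L = 753.8 − 44.36×9 = 354.5 kN·m.

M_D = 354.5 kN·m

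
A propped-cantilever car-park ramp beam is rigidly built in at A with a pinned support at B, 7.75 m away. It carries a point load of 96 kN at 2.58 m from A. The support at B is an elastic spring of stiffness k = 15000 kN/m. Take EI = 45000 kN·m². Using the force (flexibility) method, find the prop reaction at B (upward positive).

R_B = 13.92 kN

Remove the prop at B; the released (primary) structure is a cantilever built in at A.
Primary-structure tip deflection at B by superposition:
  point load 96 at a = 2.58: Pa²(3L − a)/(6EI) = 2201/EI
Tip deflection under a unit load at B: L³/(3EI) = 155.2/EI.
With EI = 45000 kN·m²: δ_0 = 0.04892 m and δ_{BB} = 0.003448 m/kN.
Compatibility — the spring shortens by R_B/k under the reaction it provides: δ_0 − R_B·δ_{BB} = R_B/k. With 1/k = 0.000067 m/kN, R_B = δ_0 / (δ_{BB} + 1/k) = 0.04892 / (0.003448 + 0.000067) = 13.92 kN.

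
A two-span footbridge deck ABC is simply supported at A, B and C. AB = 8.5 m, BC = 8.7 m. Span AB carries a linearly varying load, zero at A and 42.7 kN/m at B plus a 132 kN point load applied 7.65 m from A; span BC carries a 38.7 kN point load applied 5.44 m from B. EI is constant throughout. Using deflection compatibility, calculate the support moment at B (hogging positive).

Insert a hinge at B; M_B is the redundant, and each span becomes simply supported.
Rotations at B on the released spans (each span's end-slope, ×1/EI):
  span AB: triangular load, peak 42.7: w₀L³/(45EI) = 582.7/EI
  span AB: point load 132 at a = 7.65: Pab(L + a)/(6LEI) = 271.8/EI
  span BC: point load 38.7 at a = 5.44: Pab(L + b)/(6LEI) = 157.2/EI
  relative rotation θ_0 = (854.5 + 157.2)/EI = 1012/EI
A unit hogging moment at B produces rotation L₁/(3EI) + L₂/(3EI) = 5.733/EI.
Compatibility: M_B·(L₁+L₂)/(3EI) = θ_0, giving M_B = 176.5 kN·m (hogging).

M_B = 176.5 kN·m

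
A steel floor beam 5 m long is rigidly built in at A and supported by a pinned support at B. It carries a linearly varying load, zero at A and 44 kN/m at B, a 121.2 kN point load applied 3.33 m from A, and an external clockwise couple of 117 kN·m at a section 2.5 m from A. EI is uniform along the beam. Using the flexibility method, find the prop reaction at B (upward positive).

Release the roller at B. Primary structure: cantilever fixed at A.
Primary-structure tip deflection at B by superposition:
  triangular load, peak 44 at the free end: 11w₀L⁴/(120EI) = 2521/EI
  point load 121.2 at a = 3.33: Pa²(3L − a)/(6EI) = 2614/EI
  clockwise couple 117 at a = 2.5: M₀a(2L − a)/(2EI) = 1097/EI
  δ_0 = 6232/EI
Flexibility coefficient — unit upward force at B: δ_{BB} = L³/(3EI) = 41.67/EI.
Compatibility at B: δ_0 − R_B·δ_{BB} = 0, so R_B = 6232/41.67 = 149.6 kN.

R_B = 149.6 kN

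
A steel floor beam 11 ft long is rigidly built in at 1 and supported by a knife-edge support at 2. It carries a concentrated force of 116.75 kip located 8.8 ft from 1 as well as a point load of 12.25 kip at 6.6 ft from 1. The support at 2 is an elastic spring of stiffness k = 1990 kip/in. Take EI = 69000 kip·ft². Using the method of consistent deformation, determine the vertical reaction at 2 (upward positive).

R_2 = 86.92 kip

Take the reaction at 2 as the redundant and release it; the primary structure is a cantilever fixed at 1.
Free-end deflection of the primary structure under the applied loading (downward +):
  point load 116.75 at a = 8.8: Pa²(3L − a)/(6EI) = 36466/EI
  point load 12.25 at a = 6.6: Pa²(3L − a)/(6EI) = 2348/EI
  δ_0 = 38814/EI
Flexibility coefficient — unit upward force at 2: δ_{22} = L³/(3EI) = 443.7/EI.
With EI = 69000 kip·ft²: δ_0 = 0.56252 ft and δ_{22} = 0.00643 ft/kip.
Compatibility — the spring shortens by R_2/k under the reaction it provides: δ_0 − R_2·δ_{22} = R_2/k. With 1/k = 1/(1990×12) ft/kip = 0.000042 ft/kip, R_2 = δ_0 / (δ_{22} + 1/k) = 0.56252 / (0.00643 + 0.000042) = 86.92 kip.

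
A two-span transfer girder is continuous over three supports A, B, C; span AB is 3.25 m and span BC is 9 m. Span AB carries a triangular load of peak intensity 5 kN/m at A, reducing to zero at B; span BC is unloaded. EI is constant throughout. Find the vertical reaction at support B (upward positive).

R_B = 3.051 kN

Release continuity at B by inserting a hinge; the redundant is the internal moment M_B. The primary structure is two simply-supported spans AB and BC.
Discontinuity in slope at B on the released structure — sum the simple-span end rotations:
  span AB: triangular load, peak 5: 7w₀L³/(360EI) = 3.337/EI
  relative rotation θ_0 = (3.337 + 0)/EI = 3.337/EI
A unit hogging moment at B produces rotation L₁/(3EI) + L₂/(3EI) = 4.083/EI.
Compatibility: M_B·(L₁+L₂)/(3EI) = θ_0, giving M_B = 0.8173 kN·m (hogging).
Span AB, ΣM about A with M_B applied at B: R_B^{AB}·3.25 = 8.802 + 0.8173, so R_B^{AB} = 2.96 kN and R_A = 8.125 − 2.96 = 5.165 kN.
Span BC, ΣM about C: R_B^{BC}·9 = 0 + 0.8173, so R_B^{BC} = 0.09082 kN and R_C = 0 − 0.09082 = -0.09082 kN.
R_B = 2.96 + 0.09082 = 3.051 kN.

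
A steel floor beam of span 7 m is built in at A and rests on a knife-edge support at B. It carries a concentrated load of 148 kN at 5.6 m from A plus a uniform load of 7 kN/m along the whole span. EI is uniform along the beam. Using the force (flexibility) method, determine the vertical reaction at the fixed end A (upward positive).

Remove the prop at B; the released (primary) structure is a cantilever built in at A.
Downward deflection at the released point B due to the loads:
  point load 148 at a = 5.6: Pa²(3L − a)/(6EI) = 11913/EI
  UDL 7: wL⁴/(8EI) = 2101/EI
  δ_0 = 14013/EI
Flexibility coefficient — unit upward force at B: δ_{BB} = L³/(3EI) = 114.3/EI.
Compatibility at B: δ_0 − R_B·δ_{BB} = 0, so R_B = 14013/114.3 = 122.6 kN.
Vertical equilibrium: R_A = ΣP − R_B = 197 − 122.6 = 74.43 kN.

R_A = 74.43 kN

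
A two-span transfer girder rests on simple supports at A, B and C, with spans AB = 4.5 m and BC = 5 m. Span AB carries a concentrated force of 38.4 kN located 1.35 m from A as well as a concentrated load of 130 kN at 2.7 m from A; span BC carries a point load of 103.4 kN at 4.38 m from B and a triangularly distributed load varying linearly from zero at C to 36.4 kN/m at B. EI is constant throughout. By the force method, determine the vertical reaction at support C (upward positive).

R_C = 98.33 kN

Take M_B as the redundant. Released structure: two simple spans AB and BC with a hinge at B.
Rotations at B on the released spans (each span's end-slope, ×1/EI):
  span AB: point load 38.4 at a = 1.35: Pab(L + a)/(6LEI) = 35.38/EI
  span AB: point load 130 at a = 2.7: Pab(L + a)/(6LEI) = 168.5/EI
  span BC: point load 103.4 at a = 4.38: Pab(L + b)/(6LEI) = 52.6/EI
  span BC: triangular load, peak 36.4: w₀L³/(45EI) = 101.1/EI
  relative rotation θ_0 = (203.9 + 153.7)/EI = 357.6/EI
A unit hogging moment at B produces rotation L₁/(3EI) + L₂/(3EI) = 3.167/EI.
Slope continuity at B: θ_0 = M_B·3.167/EI, so M_B = 357.6/3.167 = 112.9 kN·m (hogging).
Span BC, ΣM about C: R_B^{BC}·5 = 367.4 + 112.9, so R_B^{BC} = 96.07 kN and R_C = 194.4 − 96.07 = 98.33 kN.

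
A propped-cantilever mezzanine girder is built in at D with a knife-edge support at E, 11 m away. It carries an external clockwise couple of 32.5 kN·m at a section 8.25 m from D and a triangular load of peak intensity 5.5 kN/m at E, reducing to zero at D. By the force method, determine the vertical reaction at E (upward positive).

Remove the prop at E; the released (primary) structure is a cantilever built in at D.
Deflection at E on the released cantilever, summing each load's contribution:
  clockwise couple 32.5 at a = 8.25: M₀a(2L − a)/(2EI) = 1843/EI
  triangular load, peak 5.5 at the free end: 11w₀L⁴/(120EI) = 7382/EI
  δ_0 = 9225/EI
Flexibility coefficient — unit upward force at E: δ_{EE} = L³/(3EI) = 443.7/EI.
The prop prevents deflection at E: R_E = δ_0/δ_{EE} = 9225/443.7 = 20.79 kN.

R_E = 20.79 kN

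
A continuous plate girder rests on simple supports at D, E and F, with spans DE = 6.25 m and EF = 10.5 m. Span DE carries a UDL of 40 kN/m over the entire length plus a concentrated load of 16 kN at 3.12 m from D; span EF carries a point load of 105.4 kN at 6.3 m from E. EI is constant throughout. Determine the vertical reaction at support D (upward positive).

Insert a hinge at E; M_E is the redundant, and each span becomes simply supported.
Rotations at E on the released spans (each span's end-slope, ×1/EI):
  span DE: UDL 40: wL³/(24EI) = 406.9/EI
  span DE: point load 16 at a = 3.12: Pab(L + a)/(6LEI) = 39.04/EI
  span EF: point load 105.4 at a = 6.3: Pab(L + b)/(6LEI) = 650.7/EI
  relative rotation θ_0 = (445.9 + 650.7)/EI = 1097/EI
A unit hogging moment at E produces rotation L₁/(3EI) + L₂/(3EI) = 5.583/EI.
Slope continuity at E: θ_0 = M_E·5.583/EI, so M_E = 1097/5.583 = 196.4 kN·m (hogging).
Span DE, ΣM about D with M_E applied at E: R_E^{DE}·6.25 = 831.2 + 196.4, so R_E^{DE} = 164.4 kN and R_D = 266 − 164.4 = 101.6 kN.

R_D = 101.6 kN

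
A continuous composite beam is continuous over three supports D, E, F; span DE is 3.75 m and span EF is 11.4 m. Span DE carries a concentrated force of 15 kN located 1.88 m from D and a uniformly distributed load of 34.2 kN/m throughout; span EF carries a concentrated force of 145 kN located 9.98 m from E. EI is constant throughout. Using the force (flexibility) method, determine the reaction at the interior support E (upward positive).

Insert a hinge at E; M_E is the redundant, and each span becomes simply supported.
End slopes at the hinge E, treating each span as simply supported:
  span DE: point load 15 at a = 1.88: Pab(L + a)/(6LEI) = 13.2/EI
  span DE: UDL 34.2: wL³/(24EI) = 75.15/EI
  span EF: point load 145 at a = 9.98: Pab(L + b)/(6LEI) = 385.1/EI
  relative rotation θ_0 = (88.34 + 385.1)/EI = 473.5/EI
A unit hogging moment at E produces rotation L₁/(3EI) + L₂/(3EI) = 5.05/EI.
Slope continuity at E: θ_0 = M_E·5.05/EI, so M_E = 473.5/5.05 = 93.76 kN·m (hogging).
Span DE, ΣM about D with M_E applied at E: R_E^{DE}·3.75 = 268.7 + 93.76, so R_E^{DE} = 96.65 kN and R_D = 143.2 − 96.65 = 46.6 kN.
Span EF, ΣM about F: R_E^{EF}·11.4 = 205.9 + 93.76, so R_E^{EF} = 26.29 kN and R_F = 145 − 26.29 = 118.7 kN.
R_E = 96.65 + 26.29 = 122.9 kN.

R_E = 122.9 kN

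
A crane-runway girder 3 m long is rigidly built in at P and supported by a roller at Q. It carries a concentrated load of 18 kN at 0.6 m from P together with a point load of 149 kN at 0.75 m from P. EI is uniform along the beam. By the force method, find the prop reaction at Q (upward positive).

Take the reaction at Q as the redundant and release it; the primary structure is a cantilever fixed at P.
Downward deflection at the released point Q due to the loads:
  point load 18 at a = 0.6: Pa²(3L − a)/(6EI) = 9.072/EI
  point load 149 at a = 0.75: Pa²(3L − a)/(6EI) = 115.2/EI
  δ_0 = 124.3/EI
Tip deflection under a unit load at Q: L³/(3EI) = 9/EI.
The prop prevents deflection at Q: R_Q = δ_0/δ_{QQ} = 124.3/9 = 13.81 kN.

R_Q = 13.81 kN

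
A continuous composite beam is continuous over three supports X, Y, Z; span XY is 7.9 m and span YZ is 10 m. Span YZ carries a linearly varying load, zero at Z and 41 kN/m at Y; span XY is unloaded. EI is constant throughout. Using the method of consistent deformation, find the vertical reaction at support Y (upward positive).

Insert a hinge at Y; M_Y is the redundant, and each span becomes simply supported.
Rotations at Y on the released spans (each span's end-slope, ×1/EI):
  span YZ: triangular load, peak 41: w₀L³/(45EI) = 911.1/EI
  relative rotation θ_0 = (0 + 911.1)/EI = 911.1/EI
A unit hogging moment at Y produces rotation L₁/(3EI) + L₂/(3EI) = 5.967/EI.
Compatibility: M_Y·(L₁+L₂)/(3EI) = θ_0, giving M_Y = 152.7 kN·m (hogging).
Span XY, ΣM about X with M_Y applied at Y: R_Y^{XY}·7.9 = 0 + 152.7, so R_Y^{XY} = 19.33 kN and R_X = 0 − 19.33 = -19.33 kN.
Span YZ, ΣM about Z: R_Y^{YZ}·10 = 1367 + 152.7, so R_Y^{YZ} = 151.9 kN and R_Z = 205 − 151.9 = 53.06 kN.
R_Y = 19.33 + 151.9 = 171.3 kN.

R_Y = 171.3 kN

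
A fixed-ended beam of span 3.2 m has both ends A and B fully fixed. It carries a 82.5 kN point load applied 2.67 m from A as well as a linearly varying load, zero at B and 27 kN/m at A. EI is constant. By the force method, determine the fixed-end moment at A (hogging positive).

Release both end moments; the primary structure is a simply-supported span AB with redundants M_A and M_B.
End rotations of the released simple span under the applied load (×1/EI):
  at A: point load 82.5 at a = 2.67: Pab(L + b)/(6LEI) = 22.68/EI
  at B: point load 82.5 at a = 2.67: Pab(L + a)/(6LEI) = 35.69/EI
  at A: triangular load, peak 27: w₀L³/(45EI) = 19.66/EI
  at B: triangular load, peak 27: 7w₀L³/(360EI) = 17.2/EI
  θ_A0 = 42.34/EI,  θ_B0 = 52.9/EI
Flexibility coefficients: a unit moment at one end gives L/(3EI) there and L/(6EI) at the far end, so f₁₁ = f₂₂ = 1.067/EI and f₁₂ = f₂₁ = 0.5333/EI.
Compatibility — zero rotation at each built-in end:
  1.067 M_A + 0.5333 M_B = 42.34
  0.5333 M_A + 1.067 M_B = 52.9
Solving the pair gives M_A = 19.87 kN·m and M_B = 39.66 kN·m (hogging).

M_A = 19.87 kN·m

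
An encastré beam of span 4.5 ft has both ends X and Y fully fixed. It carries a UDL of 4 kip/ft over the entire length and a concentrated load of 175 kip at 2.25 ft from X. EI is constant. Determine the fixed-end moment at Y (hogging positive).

M_Y = 105.2 kip·ft

Release both end moments; the primary structure is a simply-supported span XY with redundants M_X and M_Y.
On the primary (simply-supported) span, the end slopes from the loading are:
  at X: UDL 4: wL³/(24EI) = 15.19/EI
  at Y: UDL 4: wL³/(24EI) = 15.19/EI
  at X: point load 175 at a = 2.25: Pab(L + b)/(6LEI) = 221.5/EI
  at Y: point load 175 at a = 2.25: Pab(L + a)/(6LEI) = 221.5/EI
  θ_X0 = 236.7/EI,  θ_Y0 = 236.7/EI
Flexibility coefficients: a unit moment at one end gives L/(3EI) there and L/(6EI) at the far end, so f₁₁ = f₂₂ = 1.5/EI and f₁₂ = f₂₁ = 0.75/EI.
Compatibility — zero rotation at each built-in end:
  1.5 M_X + 0.75 M_Y = 236.7
  0.75 M_X + 1.5 M_Y = 236.7
Solving the pair gives M_X = 105.2 kip·ft and M_Y = 105.2 kip·ft (hogging).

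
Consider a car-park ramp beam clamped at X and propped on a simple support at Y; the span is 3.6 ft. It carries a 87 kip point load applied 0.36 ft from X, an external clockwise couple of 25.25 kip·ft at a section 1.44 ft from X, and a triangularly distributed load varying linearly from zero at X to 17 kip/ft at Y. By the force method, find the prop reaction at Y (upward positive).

Remove the prop at Y; the released (primary) structure is a cantilever built in at X.
Deflection at Y on the released cantilever, summing each load's contribution:
  point load 87 at a = 0.36: Pa²(3L − a)/(6EI) = 19.62/EI
  clockwise couple 25.25 at a = 1.44: M₀a(2L − a)/(2EI) = 104.7/EI
  triangular load, peak 17 at the free end: 11w₀L⁴/(120EI) = 261.7/EI
  δ_0 = 386.1/EI
Flexibility coefficient — unit upward force at Y: δ_{YY} = L³/(3EI) = 15.55/EI.
The prop prevents deflection at Y: R_Y = δ_0/δ_{YY} = 386.1/15.55 = 24.82 kip.

R_Y = 24.82 kip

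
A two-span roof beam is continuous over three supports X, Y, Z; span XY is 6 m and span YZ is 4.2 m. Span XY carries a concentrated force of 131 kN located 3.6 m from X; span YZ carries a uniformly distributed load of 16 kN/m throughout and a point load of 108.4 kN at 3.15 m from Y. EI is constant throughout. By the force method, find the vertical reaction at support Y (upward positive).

R_Y = 190 kN

Release continuity at Y by inserting a hinge; the redundant is the internal moment M_Y. The primary structure is two simply-supported spans XY and YZ.
Rotations at Y on the released spans (each span's end-slope, ×1/EI):
  span XY: point load 131 at a = 3.6: Pab(L + a)/(6LEI) = 301.8/EI
  span YZ: UDL 16: wL³/(24EI) = 49.39/EI
  span YZ: point load 108.4 at a = 3.15: Pab(L + b)/(6LEI) = 74.69/EI
  relative rotation θ_0 = (301.8 + 124.1)/EI = 425.9/EI
A unit hogging moment at Y produces rotation L₁/(3EI) + L₂/(3EI) = 3.4/EI.
Slope continuity at Y: θ_0 = M_Y·3.4/EI, so M_Y = 425.9/3.4 = 125.3 kN·m (hogging).
Span XY, ΣM about X with M_Y applied at Y: R_Y^{XY}·6 = 471.6 + 125.3, so R_Y^{XY} = 99.48 kN and R_X = 131 − 99.48 = 31.52 kN.
Span YZ, ΣM about Z: R_Y^{YZ}·4.2 = 254.9 + 125.3, so R_Y^{YZ} = 90.53 kN and R_Z = 175.6 − 90.53 = 85.07 kN.
R_Y = 99.48 + 90.53 = 190 kN.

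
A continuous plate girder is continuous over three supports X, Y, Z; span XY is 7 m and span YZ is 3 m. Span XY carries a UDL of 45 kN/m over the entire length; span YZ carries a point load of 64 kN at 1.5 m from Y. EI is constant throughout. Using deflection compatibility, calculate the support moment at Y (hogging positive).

Take M_Y as the redundant. Released structure: two simple spans XY and YZ with a hinge at Y.
Rotations at Y on the released spans (each span's end-slope, ×1/EI):
  span XY: UDL 45: wL³/(24EI) = 643.1/EI
  span YZ: point load 64 at a = 1.5: Pab(L + b)/(6LEI) = 36/EI
  relative rotation θ_0 = (643.1 + 36)/EI = 679.1/EI
A unit hogging moment at Y produces rotation L₁/(3EI) + L₂/(3EI) = 3.333/EI.
Slope continuity at Y: θ_0 = M_Y·3.333/EI, so M_Y = 679.1/3.333 = 203.7 kN·m (hogging).

M_Y = 203.7 kN·m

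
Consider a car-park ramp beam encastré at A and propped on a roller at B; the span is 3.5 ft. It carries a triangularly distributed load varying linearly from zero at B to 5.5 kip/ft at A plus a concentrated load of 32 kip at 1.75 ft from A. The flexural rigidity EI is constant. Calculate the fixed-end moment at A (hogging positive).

Take the reaction at B as the redundant and release it; the primary structure is a cantilever fixed at A.
Deflection at B on the released cantilever, summing each load's contribution:
  triangular load, peak 5.5 at the fixed end: w₀L⁴/(30EI) = 27.51/EI
  point load 32 at a = 1.75: Pa²(3L − a)/(6EI) = 142.9/EI
  δ_0 = 170.4/EI
Flexibility coefficient — unit upward force at B: δ_{BB} = L³/(3EI) = 14.29/EI.
Compatibility at B: δ_0 − R_B·δ_{BB} = 0, so R_B = 170.4/14.29 = 11.93 kip.
Moment equilibrium about A: M_A = Σ(load moments about A) − R_B·L = 67.23 − 11.93×3.5 = 25.49 kip·ft.

M_A = 25.49 kip·ft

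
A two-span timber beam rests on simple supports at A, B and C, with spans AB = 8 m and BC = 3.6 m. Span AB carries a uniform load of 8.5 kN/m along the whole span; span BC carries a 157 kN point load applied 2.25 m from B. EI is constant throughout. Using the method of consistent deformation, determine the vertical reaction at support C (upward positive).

Insert a hinge at B; M_B is the redundant, and each span becomes simply supported.
Rotations at B on the released spans (each span's end-slope, ×1/EI):
  span AB: UDL 8.5: wL³/(24EI) = 181.3/EI
  span BC: point load 157 at a = 2.25: Pab(L + b)/(6LEI) = 109.3/EI
  relative rotation θ_0 = (181.3 + 109.3)/EI = 290.6/EI
A unit hogging moment at B produces rotation L₁/(3EI) + L₂/(3EI) = 3.867/EI.
Compatibility: M_B·(L₁+L₂)/(3EI) = θ_0, giving M_B = 75.16 kN·m (hogging).
Span BC, ΣM about C: R_B^{BC}·3.6 = 211.9 + 75.16, so R_B^{BC} = 79.75 kN and R_C = 157 − 79.75 = 77.25 kN.

R_C = 77.25 kN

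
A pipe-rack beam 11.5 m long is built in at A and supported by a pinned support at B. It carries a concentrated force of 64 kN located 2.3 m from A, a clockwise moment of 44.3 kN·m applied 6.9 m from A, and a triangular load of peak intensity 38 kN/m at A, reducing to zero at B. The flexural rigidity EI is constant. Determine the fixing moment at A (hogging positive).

M_A = 429.5 kN·m

Release the roller at B. Primary structure: cantilever fixed at A.
Downward deflection at the released point B due to the loads:
  point load 64 at a = 2.3: Pa²(3L − a)/(6EI) = 1817/EI
  clockwise couple 44.3 at a = 6.9: M₀a(2L − a)/(2EI) = 2461/EI
  triangular load, peak 38 at the fixed end: w₀L⁴/(30EI) = 22154/EI
  δ_0 = 26432/EI
Tip deflection under a unit load at B: L³/(3EI) = 507/EI.
Compatibility at B: δ_0 − R_B·δ_{BB} = 0, so R_B = 26432/507 = 52.14 kN.
Moment equilibrium about A: M_A = Σ(load moments about A) − R_B·L = 1029 − 52.14×11.5 = 429.5 kN·m.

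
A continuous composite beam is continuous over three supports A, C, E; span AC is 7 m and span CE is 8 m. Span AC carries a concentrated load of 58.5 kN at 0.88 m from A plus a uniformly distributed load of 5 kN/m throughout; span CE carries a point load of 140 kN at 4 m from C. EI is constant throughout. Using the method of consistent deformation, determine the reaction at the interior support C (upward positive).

Take M_C as the redundant. Released structure: two simple spans AC and CE with a hinge at C.
Discontinuity in slope at C on the released structure — sum the simple-span end rotations:
  span AC: point load 58.5 at a = 0.88: Pab(L + a)/(6LEI) = 59.11/EI
  span AC: UDL 5: wL³/(24EI) = 71.46/EI
  span CE: point load 140 at a = 4: Pab(L + b)/(6LEI) = 560/EI
  relative rotation θ_0 = (130.6 + 560)/EI = 690.6/EI
A unit hogging moment at C produces rotation L₁/(3EI) + L₂/(3EI) = 5/EI.
Slope continuity at C: θ_0 = M_C·5/EI, so M_C = 690.6/5 = 138.1 kN·m (hogging).
Span AC, ΣM about A with M_C applied at C: R_C^{AC}·7 = 174 + 138.1, so R_C^{AC} = 44.58 kN and R_A = 93.5 − 44.58 = 48.92 kN.
Span CE, ΣM about E: R_C^{CE}·8 = 560 + 138.1, so R_C^{CE} = 87.26 kN and R_E = 140 − 87.26 = 52.74 kN.
R_C = 44.58 + 87.26 = 131.8 kN.

R_C = 131.8 kN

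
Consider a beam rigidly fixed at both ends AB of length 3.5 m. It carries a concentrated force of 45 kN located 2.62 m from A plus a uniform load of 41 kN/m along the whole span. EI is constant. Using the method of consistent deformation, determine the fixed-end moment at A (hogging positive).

M_A = 49.31 kN·m

Release both end moments; the primary structure is a simply-supported span AB with redundants M_A and M_B.
On the primary (simply-supported) span, the end slopes from the loading are:
  at A: point load 45 at a = 2.62: Pab(L + b)/(6LEI) = 21.64/EI
  at B: point load 45 at a = 2.62: Pab(L + a)/(6LEI) = 30.24/EI
  at A: UDL 41: wL³/(24EI) = 73.24/EI
  at B: UDL 41: wL³/(24EI) = 73.24/EI
  θ_A0 = 94.88/EI,  θ_B0 = 103.5/EI
Flexibility coefficients: a unit moment at one end gives L/(3EI) there and L/(6EI) at the far end, so f₁₁ = f₂₂ = 1.167/EI and f₁₂ = f₂₁ = 0.5833/EI.
Compatibility — zero rotation at each built-in end:
  1.167 M_A + 0.5833 M_B = 94.88
  0.5833 M_A + 1.167 M_B = 103.5
Solving the pair gives M_A = 49.31 kN·m and M_B = 64.04 kN·m (hogging).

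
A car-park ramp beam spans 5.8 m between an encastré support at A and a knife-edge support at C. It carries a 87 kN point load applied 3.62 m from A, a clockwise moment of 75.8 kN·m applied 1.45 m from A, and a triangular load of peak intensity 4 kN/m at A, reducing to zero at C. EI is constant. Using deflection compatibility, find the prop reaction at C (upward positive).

R_C = 51.16 kN

Choose R_C as the redundant. The primary structure is the cantilever fixed at A.
Primary-structure tip deflection at C by superposition:
  point load 87 at a = 3.62: Pa²(3L − a)/(6EI) = 2618/EI
  clockwise couple 75.8 at a = 1.45: M₀a(2L − a)/(2EI) = 557.8/EI
  triangular load, peak 4 at the fixed end: w₀L⁴/(30EI) = 150.9/EI
  δ_0 = 3327/EI
Tip deflection under a unit load at C: L³/(3EI) = 65.04/EI.
Compatibility at C: δ_0 − R_C·δ_{CC} = 0, so R_C = 3327/65.04 = 51.16 kN.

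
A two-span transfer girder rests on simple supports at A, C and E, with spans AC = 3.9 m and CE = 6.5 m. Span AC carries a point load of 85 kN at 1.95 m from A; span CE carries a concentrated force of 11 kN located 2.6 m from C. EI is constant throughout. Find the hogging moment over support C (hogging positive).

Take M_C as the redundant. Released structure: two simple spans AC and CE with a hinge at C.
End slopes at the hinge C, treating each span as simply supported:
  span AC: point load 85 at a = 1.95: Pab(L + a)/(6LEI) = 80.8/EI
  span CE: point load 11 at a = 2.6: Pab(L + b)/(6LEI) = 29.74/EI
  relative rotation θ_0 = (80.8 + 29.74)/EI = 110.5/EI
A unit hogging moment at C produces rotation L₁/(3EI) + L₂/(3EI) = 3.467/EI.
Slope continuity at C: θ_0 = M_C·3.467/EI, so M_C = 110.5/3.467 = 31.89 kN·m (hogging).

M_C = 31.89 kN·m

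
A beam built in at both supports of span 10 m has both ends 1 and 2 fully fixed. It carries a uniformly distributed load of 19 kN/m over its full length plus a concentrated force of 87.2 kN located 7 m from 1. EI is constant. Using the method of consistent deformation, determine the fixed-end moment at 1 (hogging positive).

M_1 = 213.3 kN·m

Release both end moments; the primary structure is a simply-supported span 12 with redundants M_1 and M_2.
End rotations of the released simple span under the applied load (×1/EI):
  at 1: UDL 19: wL³/(24EI) = 791.7/EI
  at 2: UDL 19: wL³/(24EI) = 791.7/EI
  at 1: point load 87.2 at a = 7: Pab(L + b)/(6LEI) = 396.8/EI
  at 2: point load 87.2 at a = 7: Pab(L + a)/(6LEI) = 518.8/EI
  θ_10 = 1188/EI,  θ_20 = 1311/EI
Flexibility coefficients: a unit moment at one end gives L/(3EI) there and L/(6EI) at the far end, so f₁₁ = f₂₂ = 3.333/EI and f₁₂ = f₂₁ = 1.667/EI.
Compatibility — zero rotation at each built-in end:
  3.333 M_1 + 1.667 M_2 = 1188
  1.667 M_1 + 3.333 M_2 = 1311
Solving the pair gives M_1 = 213.3 kN·m and M_2 = 286.5 kN·m (hogging).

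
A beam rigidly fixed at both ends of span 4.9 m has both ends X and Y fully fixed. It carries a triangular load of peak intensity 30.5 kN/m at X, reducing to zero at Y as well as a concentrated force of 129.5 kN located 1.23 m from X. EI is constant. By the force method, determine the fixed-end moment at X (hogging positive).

M_X = 126 kN·m

Take the two fixed-end moments M_X, M_Y as redundants; the released structure is the simple span XY.
End rotations of the released simple span under the applied load (×1/EI):
  at X: triangular load, peak 30.5: w₀L³/(45EI) = 79.74/EI
  at Y: triangular load, peak 30.5: 7w₀L³/(360EI) = 69.77/EI
  at X: point load 129.5 at a = 1.23: Pab(L + b)/(6LEI) = 170.4/EI
  at Y: point load 129.5 at a = 1.23: Pab(L + a)/(6LEI) = 121.9/EI
  θ_X0 = 250.1/EI,  θ_Y0 = 191.7/EI
Flexibility coefficients: a unit moment at one end gives L/(3EI) there and L/(6EI) at the far end, so f₁₁ = f₂₂ = 1.633/EI and f₁₂ = f₂₁ = 0.8167/EI.
Compatibility — zero rotation at each built-in end:
  1.633 M_X + 0.8167 M_Y = 250.1
  0.8167 M_X + 1.633 M_Y = 191.7
Solving the pair gives M_X = 126 kN·m and M_Y = 54.36 kN·m (hogging).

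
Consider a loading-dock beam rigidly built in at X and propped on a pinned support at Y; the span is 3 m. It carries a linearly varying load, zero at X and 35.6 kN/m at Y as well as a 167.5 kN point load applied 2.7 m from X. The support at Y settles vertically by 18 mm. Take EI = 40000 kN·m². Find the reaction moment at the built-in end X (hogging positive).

M_X = 283.6 kN·m

Release the roller at Y. Primary structure: cantilever fixed at X.
Primary-structure tip deflection at Y by superposition:
  triangular load, peak 35.6 at the free end: 11w₀L⁴/(120EI) = 264.3/EI
  point load 167.5 at a = 2.7: Pa²(3L − a)/(6EI) = 1282/EI
  δ_0 = 1546/EI
Tip deflection under a unit load at Y: L³/(3EI) = 9/EI.
With EI = 40000 kN·m²: δ_0 = 0.038661 m and δ_{YY} = 0.000225 m/kN.
Compatibility — the beam at Y must follow the support down by 0.018 m: δ_0 − R_Y·δ_{YY} = 0.018, so R_Y = (0.038661 − 0.018)/0.000225 = 91.83 kN.
Moment equilibrium about X: M_X = Σ(load moments about X) − R_Y·L = 559 − 91.83×3 = 283.6 kN·m.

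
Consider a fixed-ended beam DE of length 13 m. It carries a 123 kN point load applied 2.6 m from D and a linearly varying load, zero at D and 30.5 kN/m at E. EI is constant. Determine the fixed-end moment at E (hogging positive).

M_E = 308.9 kN·m

Release both end moments; the primary structure is a simply-supported span DE with redundants M_D and M_E.
End rotations of the released simple span under the applied load (×1/EI):
  at D: point load 123 at a = 2.6: Pab(L + b)/(6LEI) = 997.8/EI
  at E: point load 123 at a = 2.6: Pab(L + a)/(6LEI) = 665.2/EI
  at D: triangular load, peak 30.5: 7w₀L³/(360EI) = 1303/EI
  at E: triangular load, peak 30.5: w₀L³/(45EI) = 1489/EI
  θ_D0 = 2301/EI,  θ_E0 = 2154/EI
Flexibility coefficients: a unit moment at one end gives L/(3EI) there and L/(6EI) at the far end, so f₁₁ = f₂₂ = 4.333/EI and f₁₂ = f₂₁ = 2.167/EI.
Compatibility — zero rotation at each built-in end:
  4.333 M_D + 2.167 M_E = 2301
  2.167 M_D + 4.333 M_E = 2154
Solving the pair gives M_D = 376.5 kN·m and M_E = 308.9 kN·m (hogging).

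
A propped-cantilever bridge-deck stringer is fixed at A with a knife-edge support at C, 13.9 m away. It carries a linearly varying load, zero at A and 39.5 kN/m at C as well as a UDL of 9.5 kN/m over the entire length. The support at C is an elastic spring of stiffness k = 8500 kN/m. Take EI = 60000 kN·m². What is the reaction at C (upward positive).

R_C = 198.9 kN

Choose R_C as the redundant. The primary structure is the cantilever fixed at A.
Free-end deflection of the primary structure under the applied loading (downward +):
  triangular load, peak 39.5 at the free end: 11w₀L⁴/(120EI) = 135166/EI
  UDL 9.5: wL⁴/(8EI) = 44329/EI
  δ_0 = 179496/EI
Flexibility coefficient — unit upward force at C: δ_{CC} = L³/(3EI) = 895.2/EI.
With EI = 60000 kN·m²: δ_0 = 2.9916 m and δ_{CC} = 0.01492 m/kN.
Compatibility — the spring shortens by R_C/k under the reaction it provides: δ_0 − R_C·δ_{CC} = R_C/k. With 1/k = 0.000118 m/kN, R_C = δ_0 / (δ_{CC} + 1/k) = 2.9916 / (0.01492 + 0.000118) = 198.9 kN.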